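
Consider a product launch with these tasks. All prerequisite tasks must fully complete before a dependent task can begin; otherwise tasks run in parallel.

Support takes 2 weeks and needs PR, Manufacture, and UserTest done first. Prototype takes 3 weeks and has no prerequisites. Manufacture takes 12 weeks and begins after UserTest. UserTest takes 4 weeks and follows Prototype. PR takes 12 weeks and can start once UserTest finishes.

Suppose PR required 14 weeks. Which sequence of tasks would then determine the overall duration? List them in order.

Critical path before the change: Prototype→UserTest→PR→Support = 3+4+12+2 = 21 giving 21 weeks.
PR lies on that path, so at 14 weeks the path becomes 23 weeks.
No other chain overtakes it, so the finish is 23 weeks.

Prototype, UserTest, PR, Support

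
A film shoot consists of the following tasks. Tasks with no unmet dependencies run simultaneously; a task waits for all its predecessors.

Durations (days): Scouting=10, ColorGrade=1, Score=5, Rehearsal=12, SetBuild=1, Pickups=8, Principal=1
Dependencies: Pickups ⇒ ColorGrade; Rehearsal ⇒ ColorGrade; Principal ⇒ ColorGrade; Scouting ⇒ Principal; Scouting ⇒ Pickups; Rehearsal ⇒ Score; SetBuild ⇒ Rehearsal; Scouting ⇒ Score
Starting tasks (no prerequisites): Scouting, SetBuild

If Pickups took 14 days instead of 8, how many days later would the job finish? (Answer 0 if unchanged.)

Baseline: Scouting→Pickups→ColorGrade = 10+8+1 = 19 → 19 days.
Since Pickups is critical, the +6 change carries straight to that chain (now 25 days).
That remains the longest chain; total 25 days.
Change in finish: 25 − 19 = +6 days.

6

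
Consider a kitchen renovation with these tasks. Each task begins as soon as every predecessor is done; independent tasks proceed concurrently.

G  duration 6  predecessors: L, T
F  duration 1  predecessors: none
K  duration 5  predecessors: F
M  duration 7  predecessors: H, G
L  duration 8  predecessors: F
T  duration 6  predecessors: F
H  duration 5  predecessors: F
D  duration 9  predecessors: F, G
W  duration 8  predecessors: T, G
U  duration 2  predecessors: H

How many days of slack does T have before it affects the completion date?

Critical path: F→L→G→D = 1+8+6+9 = 24, so the finish is 24 days.
Longest path through T: 22 days (earliest finish 7, latest finish 9).
Float = 24 − 22 = 2.

2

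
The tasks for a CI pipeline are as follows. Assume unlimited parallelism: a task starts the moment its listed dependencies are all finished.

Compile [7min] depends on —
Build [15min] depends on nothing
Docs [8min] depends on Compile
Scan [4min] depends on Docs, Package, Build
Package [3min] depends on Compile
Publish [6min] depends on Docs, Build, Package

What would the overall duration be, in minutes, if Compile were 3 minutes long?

Critical path before the change: Compile→Docs→Publish = 7+8+6 = 21 giving 21 minutes.
Compile lies on that path, so at 3 minutes the path becomes 17 minutes.
Now Build→Publish = 15+6 = 21 is longest, so the finish becomes 21 minutes.

21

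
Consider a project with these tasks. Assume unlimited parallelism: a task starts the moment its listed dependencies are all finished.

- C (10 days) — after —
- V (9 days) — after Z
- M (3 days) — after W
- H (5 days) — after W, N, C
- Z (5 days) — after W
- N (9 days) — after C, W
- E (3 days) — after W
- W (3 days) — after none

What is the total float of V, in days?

7

The longest chain is C→N→H = 10+9+5 = 24; overall finish 24 days.
V finishes as early as 17 and must finish by 24.
Slack of V = 15 − 8 = 7 days.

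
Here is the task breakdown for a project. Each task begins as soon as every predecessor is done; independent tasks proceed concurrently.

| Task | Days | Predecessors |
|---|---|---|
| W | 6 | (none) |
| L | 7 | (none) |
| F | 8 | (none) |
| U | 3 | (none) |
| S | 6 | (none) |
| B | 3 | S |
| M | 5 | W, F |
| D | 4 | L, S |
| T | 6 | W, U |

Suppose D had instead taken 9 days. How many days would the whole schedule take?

16

Actual critical path: F→M = 8+5 = 13 ⇒ 13 days.
The longest path through D is only 11 days, so D has float 2.
Now L→D = 7+9 = 16 is longest, so the finish becomes 16 days.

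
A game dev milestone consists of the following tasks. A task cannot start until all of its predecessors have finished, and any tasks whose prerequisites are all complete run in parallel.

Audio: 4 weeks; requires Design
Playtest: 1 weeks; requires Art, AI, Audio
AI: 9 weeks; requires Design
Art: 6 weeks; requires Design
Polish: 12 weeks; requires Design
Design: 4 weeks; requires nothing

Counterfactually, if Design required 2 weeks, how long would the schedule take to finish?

14

The binding path is Design→Polish = 4+12 = 16; finish at 16 weeks.
Since Design is critical, the -2 change carries straight to that chain (now 14 weeks).
That remains the longest chain; total 14 weeks.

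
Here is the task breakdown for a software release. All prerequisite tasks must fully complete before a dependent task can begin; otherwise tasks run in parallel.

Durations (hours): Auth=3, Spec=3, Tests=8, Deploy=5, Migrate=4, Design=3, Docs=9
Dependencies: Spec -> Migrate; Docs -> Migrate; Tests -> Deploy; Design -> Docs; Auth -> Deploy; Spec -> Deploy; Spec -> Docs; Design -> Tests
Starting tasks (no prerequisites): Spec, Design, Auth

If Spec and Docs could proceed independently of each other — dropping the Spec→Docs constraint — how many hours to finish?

16

With the dependency in place, Spec→Docs→Migrate = 3+9+4 = 16 sets the finish at 16 hours.
Dropping Spec→Docs doesn't change Docs's earliest start (3); another predecessor still binds.
After: Design→Tests→Deploy = 3+8+5 = 16 → 16 hours.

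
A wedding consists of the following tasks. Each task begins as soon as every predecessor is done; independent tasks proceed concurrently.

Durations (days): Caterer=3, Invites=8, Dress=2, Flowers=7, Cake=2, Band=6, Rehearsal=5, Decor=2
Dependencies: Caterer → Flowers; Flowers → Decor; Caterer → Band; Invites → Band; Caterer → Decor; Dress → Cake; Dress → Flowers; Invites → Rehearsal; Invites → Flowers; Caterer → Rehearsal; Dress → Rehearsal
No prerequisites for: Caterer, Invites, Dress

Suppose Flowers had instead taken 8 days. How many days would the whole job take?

Baseline: Invites→Flowers→Decor = 8+7+2 = 17 → 17 days.
Since Flowers is critical, the +1 change carries straight to that chain (now 18 days).
That remains the longest chain; total 18 days.

18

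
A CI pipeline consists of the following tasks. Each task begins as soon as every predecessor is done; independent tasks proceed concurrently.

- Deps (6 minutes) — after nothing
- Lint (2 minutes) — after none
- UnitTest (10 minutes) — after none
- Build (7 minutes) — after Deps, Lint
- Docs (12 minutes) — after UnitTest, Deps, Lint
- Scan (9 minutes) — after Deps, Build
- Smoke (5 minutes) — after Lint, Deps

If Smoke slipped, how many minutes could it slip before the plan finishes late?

Critical path: Deps→Build→Scan = 6+7+9 = 22, so the finish is 22 minutes.
Longest path through Smoke: 11 minutes (earliest finish 11, latest finish 22).
So Smoke can slip 22 − 11 = 11 minutes.

11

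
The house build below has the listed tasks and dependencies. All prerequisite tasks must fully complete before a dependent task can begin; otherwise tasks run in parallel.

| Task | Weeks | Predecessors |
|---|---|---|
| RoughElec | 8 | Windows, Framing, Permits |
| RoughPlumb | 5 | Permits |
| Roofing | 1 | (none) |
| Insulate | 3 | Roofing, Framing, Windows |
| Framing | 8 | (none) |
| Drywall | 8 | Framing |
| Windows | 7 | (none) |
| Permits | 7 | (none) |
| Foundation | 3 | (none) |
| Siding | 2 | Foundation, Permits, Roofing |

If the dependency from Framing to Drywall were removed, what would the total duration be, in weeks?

16

Original critical path: Framing→RoughElec = 8+8 = 16 ⇒ 16 weeks.
Without Framing→Drywall, Drywall's earliest start moves from 8 to 0.
New critical path: Framing→RoughElec = 8+8 = 16 ⇒ 16 weeks.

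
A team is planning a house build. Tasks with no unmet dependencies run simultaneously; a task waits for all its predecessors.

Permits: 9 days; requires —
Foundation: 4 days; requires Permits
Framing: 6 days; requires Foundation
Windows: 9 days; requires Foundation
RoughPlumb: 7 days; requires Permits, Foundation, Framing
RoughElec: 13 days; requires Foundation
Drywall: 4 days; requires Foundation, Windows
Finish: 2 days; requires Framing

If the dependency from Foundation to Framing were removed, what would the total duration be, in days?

26

Original critical path: Permits→Foundation→Framing→RoughPlumb = 9+4+6+7 = 26 ⇒ 26 days.
Without Foundation→Framing, Framing's earliest start moves from 13 to 0.
New critical path: Permits→Foundation→Windows→Drywall = 9+4+9+4 = 26 ⇒ 26 days.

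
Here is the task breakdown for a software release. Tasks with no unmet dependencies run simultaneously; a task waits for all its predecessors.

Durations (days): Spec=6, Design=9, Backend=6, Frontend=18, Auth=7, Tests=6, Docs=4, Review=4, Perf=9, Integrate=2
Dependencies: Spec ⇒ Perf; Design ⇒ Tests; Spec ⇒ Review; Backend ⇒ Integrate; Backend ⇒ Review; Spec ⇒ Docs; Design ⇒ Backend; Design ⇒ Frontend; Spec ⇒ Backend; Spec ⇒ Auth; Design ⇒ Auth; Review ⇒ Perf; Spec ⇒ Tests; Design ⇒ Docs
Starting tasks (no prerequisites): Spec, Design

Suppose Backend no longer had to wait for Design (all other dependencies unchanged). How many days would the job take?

Original critical path: Design→Backend→Review→Perf = 9+6+4+9 = 28 ⇒ 28 days.
Without Design→Backend, Backend's earliest start moves from 9 to 6.
After: Design→Frontend = 9+18 = 27 → 27 days.

27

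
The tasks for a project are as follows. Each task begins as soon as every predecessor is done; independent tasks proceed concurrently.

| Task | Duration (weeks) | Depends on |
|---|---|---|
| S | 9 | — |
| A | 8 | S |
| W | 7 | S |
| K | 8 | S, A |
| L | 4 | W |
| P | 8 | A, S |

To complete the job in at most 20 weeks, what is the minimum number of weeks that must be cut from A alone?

Current finish: 25 weeks; target: 20.
A is on every critical path, so each week cut from A cuts the finish by one (this holds down to a finish of 20).
Need 25 − 20 = 5 weeks off A → A becomes 3 weeks, finish becomes 20.

5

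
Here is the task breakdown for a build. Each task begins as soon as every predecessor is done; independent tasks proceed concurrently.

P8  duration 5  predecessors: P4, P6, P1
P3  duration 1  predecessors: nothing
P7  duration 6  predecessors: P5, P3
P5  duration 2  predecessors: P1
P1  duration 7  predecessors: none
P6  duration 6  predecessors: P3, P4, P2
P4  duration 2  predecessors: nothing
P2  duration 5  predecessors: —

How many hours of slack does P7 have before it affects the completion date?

The longest chain is P2→P6→P8 = 5+6+5 = 16; overall finish 16 hours.
P7 finishes as early as 15 and must finish by 16.
So P7 can slip 16 − 15 = 1 hour.

1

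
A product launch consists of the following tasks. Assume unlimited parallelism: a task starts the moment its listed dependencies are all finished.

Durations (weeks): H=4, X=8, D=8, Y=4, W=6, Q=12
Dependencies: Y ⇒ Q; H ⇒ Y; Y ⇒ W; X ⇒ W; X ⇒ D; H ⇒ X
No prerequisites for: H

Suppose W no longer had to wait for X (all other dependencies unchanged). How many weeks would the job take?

20

With the dependency in place, H→X→D = 4+8+8 = 20 sets the finish at 20 weeks.
Without X→W, W's earliest start moves from 12 to 8.
New critical path: H→X→D = 4+8+8 = 20 ⇒ 20 weeks.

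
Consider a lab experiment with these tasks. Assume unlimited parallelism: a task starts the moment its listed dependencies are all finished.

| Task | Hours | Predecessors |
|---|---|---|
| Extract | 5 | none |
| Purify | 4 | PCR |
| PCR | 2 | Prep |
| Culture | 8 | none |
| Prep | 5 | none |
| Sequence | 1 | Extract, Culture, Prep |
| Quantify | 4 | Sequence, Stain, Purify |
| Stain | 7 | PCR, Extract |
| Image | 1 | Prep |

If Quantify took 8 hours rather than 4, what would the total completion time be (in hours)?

22

Baseline: Prep→PCR→Stain→Quantify = 5+2+7+4 = 18 → 18 hours.
Quantify lies on that path, so at 8 hours the path becomes 22 hours.
That remains the longest chain; total 22 hours.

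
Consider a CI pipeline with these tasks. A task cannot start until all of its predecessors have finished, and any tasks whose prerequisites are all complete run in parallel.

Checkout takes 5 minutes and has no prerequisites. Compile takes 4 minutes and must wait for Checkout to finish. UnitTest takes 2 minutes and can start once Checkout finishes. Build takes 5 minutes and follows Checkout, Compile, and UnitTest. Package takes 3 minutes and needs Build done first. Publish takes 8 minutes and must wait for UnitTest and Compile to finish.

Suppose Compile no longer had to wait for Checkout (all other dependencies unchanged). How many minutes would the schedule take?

Before: longest chain Checkout→Compile→Build→Package = 5+4+5+3 = 17, finish 17.
Without Checkout→Compile, Compile's earliest start moves from 5 to 0.
After: Checkout→UnitTest→Build→Package = 5+2+5+3 = 15 → 15 minutes.

15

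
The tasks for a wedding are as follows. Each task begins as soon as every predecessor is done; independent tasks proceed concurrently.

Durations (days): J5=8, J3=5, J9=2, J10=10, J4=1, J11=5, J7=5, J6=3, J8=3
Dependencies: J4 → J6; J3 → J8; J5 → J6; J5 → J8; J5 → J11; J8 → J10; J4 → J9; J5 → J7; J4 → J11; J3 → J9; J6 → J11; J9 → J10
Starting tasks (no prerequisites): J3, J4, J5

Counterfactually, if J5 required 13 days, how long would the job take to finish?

Baseline: J5→J8→J10 = 8+3+10 = 21 → 21 days.
Since J5 is critical, the +5 change carries straight to that chain (now 26 days).
That remains the longest chain; total 26 days.

26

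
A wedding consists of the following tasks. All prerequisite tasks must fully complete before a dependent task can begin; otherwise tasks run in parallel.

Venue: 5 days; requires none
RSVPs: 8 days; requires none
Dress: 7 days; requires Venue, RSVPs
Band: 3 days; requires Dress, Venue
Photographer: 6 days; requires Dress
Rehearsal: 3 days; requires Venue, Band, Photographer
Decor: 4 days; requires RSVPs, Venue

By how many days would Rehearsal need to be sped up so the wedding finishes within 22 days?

Current finish: 24 days; target: 22.
Rehearsal is on every critical path, so each day cut from Rehearsal cuts the finish by one (this holds down to a finish of 22).
Need 24 − 22 = 2 days off Rehearsal → Rehearsal becomes 1 day, finish becomes 22.

2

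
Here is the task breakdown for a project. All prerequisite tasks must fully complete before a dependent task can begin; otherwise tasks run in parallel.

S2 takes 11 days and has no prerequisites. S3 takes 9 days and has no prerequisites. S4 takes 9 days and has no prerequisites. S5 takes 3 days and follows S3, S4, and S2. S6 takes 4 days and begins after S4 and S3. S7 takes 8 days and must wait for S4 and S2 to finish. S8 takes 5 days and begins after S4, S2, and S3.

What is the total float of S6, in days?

6

S2→S7 = 11+8 = 19 sets the makespan at 19 days.
The longest chain containing S6 totals 13 days.
Slack of S6 = 15 − 9 = 6 days.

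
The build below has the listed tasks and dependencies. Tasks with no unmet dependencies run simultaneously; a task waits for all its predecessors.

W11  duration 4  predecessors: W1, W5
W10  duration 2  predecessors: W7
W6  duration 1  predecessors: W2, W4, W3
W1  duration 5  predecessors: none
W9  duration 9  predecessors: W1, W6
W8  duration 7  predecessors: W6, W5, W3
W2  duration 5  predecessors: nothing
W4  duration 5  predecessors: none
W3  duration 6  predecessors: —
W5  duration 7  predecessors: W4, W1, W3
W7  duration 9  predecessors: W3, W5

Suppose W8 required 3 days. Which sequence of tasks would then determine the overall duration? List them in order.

Baseline: W3→W5→W7→W10 = 6+7+9+2 = 24 → 24 days.
The longest path through W8 is only 20 days, so W8 has float 4.
No other chain overtakes it, so the finish is 24 days.

W3, W5, W7, W10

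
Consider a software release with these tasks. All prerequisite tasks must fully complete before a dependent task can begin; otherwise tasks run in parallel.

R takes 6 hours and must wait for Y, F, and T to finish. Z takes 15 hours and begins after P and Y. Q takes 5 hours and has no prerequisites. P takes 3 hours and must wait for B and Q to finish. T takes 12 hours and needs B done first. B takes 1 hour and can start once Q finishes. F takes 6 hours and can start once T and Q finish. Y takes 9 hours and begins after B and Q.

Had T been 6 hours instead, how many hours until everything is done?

30

As given, the longest chain is Q→B→T→F→R = 5+1+12+6+6 = 30, so the finish is 30 hours.
T lies on that path, so at 6 hours the path becomes 24 hours.
The binding chain switches to Q→B→Y→Z = 5+1+9+15 = 30; finish 30 hours.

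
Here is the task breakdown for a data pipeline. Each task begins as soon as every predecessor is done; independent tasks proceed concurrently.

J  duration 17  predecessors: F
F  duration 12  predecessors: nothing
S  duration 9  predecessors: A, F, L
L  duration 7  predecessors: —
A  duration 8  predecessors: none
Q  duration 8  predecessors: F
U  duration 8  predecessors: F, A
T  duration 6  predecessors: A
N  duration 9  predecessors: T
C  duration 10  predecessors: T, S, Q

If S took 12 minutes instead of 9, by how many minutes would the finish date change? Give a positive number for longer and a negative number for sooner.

The binding path is F→S→C = 12+9+10 = 31; finish at 31 minutes.
Since S is critical, the +3 change carries straight to that chain (now 34 minutes).
The critical path is still F→S→C; finish is now 34 minutes.
Change in finish: 34 − 31 = +3 minutes.

3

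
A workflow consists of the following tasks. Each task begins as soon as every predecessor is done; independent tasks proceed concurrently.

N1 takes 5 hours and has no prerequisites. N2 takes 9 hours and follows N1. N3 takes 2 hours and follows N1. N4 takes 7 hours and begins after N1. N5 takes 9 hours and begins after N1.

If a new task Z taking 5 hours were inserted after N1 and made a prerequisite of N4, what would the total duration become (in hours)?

17

Originally the workflow takes 14 hours.
With Z inserted, N4 now waits for max(N1, Z).
New critical path: N1→Z→N4 = 5+5+7 = 17 ⇒ 17 hours.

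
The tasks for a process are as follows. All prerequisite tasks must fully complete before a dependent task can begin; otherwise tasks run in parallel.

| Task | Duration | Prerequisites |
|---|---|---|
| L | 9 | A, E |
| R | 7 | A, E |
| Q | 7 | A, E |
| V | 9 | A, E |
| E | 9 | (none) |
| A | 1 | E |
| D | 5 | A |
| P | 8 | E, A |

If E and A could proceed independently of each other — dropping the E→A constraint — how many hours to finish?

Original critical path: E→A→L = 9+1+9 = 19 ⇒ 19 hours.
Without E→A, A's earliest start moves from 9 to 0.
New critical path: E→L = 9+9 = 18 ⇒ 18 hours.

18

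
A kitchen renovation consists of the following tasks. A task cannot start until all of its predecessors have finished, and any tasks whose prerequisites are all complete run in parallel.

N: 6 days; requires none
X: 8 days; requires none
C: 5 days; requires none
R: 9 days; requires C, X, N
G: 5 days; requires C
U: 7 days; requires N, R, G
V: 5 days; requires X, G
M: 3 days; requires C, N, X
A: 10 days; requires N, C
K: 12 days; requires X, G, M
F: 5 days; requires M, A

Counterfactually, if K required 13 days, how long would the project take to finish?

As given, the longest chain is X→R→U = 8+9+7 = 24, so the finish is 24 days.
The longest path through K is only 23 days, so K has float 1.
The critical path is still X→R→U; finish is now 24 days.

24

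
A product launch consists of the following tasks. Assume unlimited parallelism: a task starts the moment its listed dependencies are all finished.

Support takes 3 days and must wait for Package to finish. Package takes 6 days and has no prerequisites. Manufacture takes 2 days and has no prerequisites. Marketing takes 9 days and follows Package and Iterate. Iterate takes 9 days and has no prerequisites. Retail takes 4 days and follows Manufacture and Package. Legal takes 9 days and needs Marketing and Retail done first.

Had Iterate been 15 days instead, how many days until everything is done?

33

Baseline: Iterate→Marketing→Legal = 9+9+9 = 27 → 27 days.
Iterate lies on that path, so at 15 days the path becomes 33 days.
No other chain overtakes it, so the finish is 33 days.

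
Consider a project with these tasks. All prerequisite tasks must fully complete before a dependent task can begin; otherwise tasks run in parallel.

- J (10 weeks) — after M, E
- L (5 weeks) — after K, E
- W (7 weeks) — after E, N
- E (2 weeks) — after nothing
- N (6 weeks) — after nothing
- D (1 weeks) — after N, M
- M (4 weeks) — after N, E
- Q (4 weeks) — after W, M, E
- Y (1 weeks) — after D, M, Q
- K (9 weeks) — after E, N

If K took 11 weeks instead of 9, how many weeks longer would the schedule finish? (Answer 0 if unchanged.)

2

The binding path is N→K→L = 6+9+5 = 20; finish at 20 weeks.
Since K is critical, the +2 change carries straight to that chain (now 22 weeks).
That remains the longest chain; total 22 weeks.
Change in finish: 22 − 20 = +2 weeks.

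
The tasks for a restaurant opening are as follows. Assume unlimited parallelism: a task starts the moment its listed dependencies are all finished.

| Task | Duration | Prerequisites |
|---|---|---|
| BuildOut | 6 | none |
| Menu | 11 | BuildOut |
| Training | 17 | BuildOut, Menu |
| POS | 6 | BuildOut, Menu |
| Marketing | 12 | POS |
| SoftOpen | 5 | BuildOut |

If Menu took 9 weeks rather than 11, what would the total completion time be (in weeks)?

33

Actual critical path: BuildOut→Menu→POS→Marketing = 6+11+6+12 = 35 ⇒ 35 weeks.
Menu is on the critical path; changing it to 9 makes that path 33 weeks.
The critical path is still BuildOut→Menu→POS→Marketing; finish is now 33 weeks.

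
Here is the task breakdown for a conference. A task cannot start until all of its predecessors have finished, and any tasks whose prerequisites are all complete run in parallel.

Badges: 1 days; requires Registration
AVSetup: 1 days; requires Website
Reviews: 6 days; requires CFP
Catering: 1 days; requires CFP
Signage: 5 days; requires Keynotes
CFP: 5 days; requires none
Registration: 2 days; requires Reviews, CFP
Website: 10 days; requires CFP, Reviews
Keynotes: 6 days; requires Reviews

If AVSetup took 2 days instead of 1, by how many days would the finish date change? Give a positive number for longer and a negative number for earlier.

Baseline: CFP→Reviews→Website→AVSetup = 5+6+10+1 = 22 → 22 days.
AVSetup is on the critical path; changing it to 2 makes that path 23 days.
No other chain overtakes it, so the finish is 23 days.
Change in finish: 23 − 22 = +1 days.

1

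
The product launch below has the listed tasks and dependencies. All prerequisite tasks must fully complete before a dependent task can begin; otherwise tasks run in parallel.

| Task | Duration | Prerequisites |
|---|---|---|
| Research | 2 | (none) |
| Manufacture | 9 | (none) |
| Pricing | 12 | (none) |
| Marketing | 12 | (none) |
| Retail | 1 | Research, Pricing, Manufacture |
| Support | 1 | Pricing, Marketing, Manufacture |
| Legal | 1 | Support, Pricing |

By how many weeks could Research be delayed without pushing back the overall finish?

11

Pricing→Support→Legal = 12+1+1 = 14 sets the makespan at 14 weeks.
Research finishes as early as 2 and must finish by 13.
So Research can slip 13 − 2 = 11 weeks.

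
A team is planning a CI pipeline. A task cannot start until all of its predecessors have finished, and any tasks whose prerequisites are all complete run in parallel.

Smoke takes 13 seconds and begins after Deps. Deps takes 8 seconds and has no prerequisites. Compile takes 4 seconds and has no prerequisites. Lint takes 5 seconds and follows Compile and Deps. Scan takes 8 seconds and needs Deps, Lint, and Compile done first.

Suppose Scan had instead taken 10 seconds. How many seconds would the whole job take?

Baseline: Deps→Lint→Scan = 8+5+8 = 21 → 21 seconds.
Scan is on the critical path; changing it to 10 makes that path 23 seconds.
The critical path is still Deps→Lint→Scan; finish is now 23 seconds.

23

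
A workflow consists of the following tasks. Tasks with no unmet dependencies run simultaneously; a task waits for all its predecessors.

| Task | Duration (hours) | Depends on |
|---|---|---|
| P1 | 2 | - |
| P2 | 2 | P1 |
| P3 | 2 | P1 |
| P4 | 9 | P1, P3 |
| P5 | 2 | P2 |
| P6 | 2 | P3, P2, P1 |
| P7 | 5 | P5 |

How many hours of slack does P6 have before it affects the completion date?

P1→P3→P4 = 2+2+9 = 13 sets the makespan at 13 hours.
The longest chain containing P6 totals 6 hours.
So P6 can slip 13 − 6 = 7 hours.

7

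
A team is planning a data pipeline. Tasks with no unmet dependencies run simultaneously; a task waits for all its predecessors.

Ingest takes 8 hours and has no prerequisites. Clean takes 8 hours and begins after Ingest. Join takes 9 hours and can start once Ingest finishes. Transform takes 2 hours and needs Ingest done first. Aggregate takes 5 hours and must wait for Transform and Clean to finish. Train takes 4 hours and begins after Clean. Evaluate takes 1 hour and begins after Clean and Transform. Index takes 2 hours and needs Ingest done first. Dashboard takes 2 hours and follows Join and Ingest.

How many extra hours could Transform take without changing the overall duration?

Ingest→Clean→Aggregate = 8+8+5 = 21 sets the makespan at 21 hours.
The longest chain containing Transform totals 15 hours.
Float = 21 − 15 = 6.

6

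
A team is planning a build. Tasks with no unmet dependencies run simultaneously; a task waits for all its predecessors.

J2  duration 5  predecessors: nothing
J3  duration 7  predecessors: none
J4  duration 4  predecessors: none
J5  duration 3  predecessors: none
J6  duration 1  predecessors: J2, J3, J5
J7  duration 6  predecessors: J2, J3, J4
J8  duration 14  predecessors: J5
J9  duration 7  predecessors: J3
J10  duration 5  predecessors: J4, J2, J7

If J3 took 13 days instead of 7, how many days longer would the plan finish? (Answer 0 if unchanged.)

The binding path is J3→J7→J10 = 7+6+5 = 18; finish at 18 days.
Since J3 is critical, the +6 change carries straight to that chain (now 24 days).
The critical path is still J3→J7→J10; finish is now 24 days.
Change in finish: 24 − 18 = +6 days.

6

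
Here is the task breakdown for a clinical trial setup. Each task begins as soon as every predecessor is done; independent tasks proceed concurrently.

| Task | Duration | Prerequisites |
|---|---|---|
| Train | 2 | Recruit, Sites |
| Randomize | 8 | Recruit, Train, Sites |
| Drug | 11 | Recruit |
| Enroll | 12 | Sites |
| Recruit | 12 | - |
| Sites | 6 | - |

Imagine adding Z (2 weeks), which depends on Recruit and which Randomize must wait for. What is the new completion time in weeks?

23

Originally the schedule takes 23 weeks.
With Z inserted, Randomize now waits for max(Recruit, Train, Sites, Z).
New critical path: Recruit→Drug = 12+11 = 23 ⇒ 23 weeks.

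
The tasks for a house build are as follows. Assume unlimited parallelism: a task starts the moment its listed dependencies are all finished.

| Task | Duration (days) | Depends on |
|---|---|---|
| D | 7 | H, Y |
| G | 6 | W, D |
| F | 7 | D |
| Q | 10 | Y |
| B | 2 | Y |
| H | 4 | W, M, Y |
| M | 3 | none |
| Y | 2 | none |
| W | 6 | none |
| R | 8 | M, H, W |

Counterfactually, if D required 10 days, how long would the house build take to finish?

27

As given, the longest chain is W→H→D→F = 6+4+7+7 = 24, so the finish is 24 days.
Since D is critical, the +3 change carries straight to that chain (now 27 days).
The critical path is still W→H→D→F; finish is now 27 days.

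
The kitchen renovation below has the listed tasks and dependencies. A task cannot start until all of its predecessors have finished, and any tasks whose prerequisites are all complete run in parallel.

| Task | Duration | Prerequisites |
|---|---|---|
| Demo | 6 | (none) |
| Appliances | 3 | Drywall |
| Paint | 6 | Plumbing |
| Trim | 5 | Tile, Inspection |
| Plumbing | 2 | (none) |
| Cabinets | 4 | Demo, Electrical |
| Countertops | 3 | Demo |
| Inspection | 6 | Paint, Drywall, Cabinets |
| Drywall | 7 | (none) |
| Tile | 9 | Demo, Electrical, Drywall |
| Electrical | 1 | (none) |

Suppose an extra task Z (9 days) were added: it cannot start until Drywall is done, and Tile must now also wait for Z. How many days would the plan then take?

30

Originally the plan takes 21 days.
With Z inserted, Tile now waits for max(Demo, Electrical, Drywall, Z).
New critical path: Drywall→Z→Tile→Trim = 7+9+9+5 = 30 ⇒ 30 days.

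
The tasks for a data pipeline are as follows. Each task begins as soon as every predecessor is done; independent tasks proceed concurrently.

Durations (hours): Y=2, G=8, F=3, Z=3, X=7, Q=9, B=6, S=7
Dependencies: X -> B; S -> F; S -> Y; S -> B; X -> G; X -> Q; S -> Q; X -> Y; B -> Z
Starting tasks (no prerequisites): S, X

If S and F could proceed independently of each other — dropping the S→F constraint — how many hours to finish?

16

Original critical path: S→Q = 7+9 = 16 ⇒ 16 hours.
Without S→F, F's earliest start moves from 7 to 0.
The longest chain is now S→Q = 7+9 = 16, so the data pipeline takes 16 hours.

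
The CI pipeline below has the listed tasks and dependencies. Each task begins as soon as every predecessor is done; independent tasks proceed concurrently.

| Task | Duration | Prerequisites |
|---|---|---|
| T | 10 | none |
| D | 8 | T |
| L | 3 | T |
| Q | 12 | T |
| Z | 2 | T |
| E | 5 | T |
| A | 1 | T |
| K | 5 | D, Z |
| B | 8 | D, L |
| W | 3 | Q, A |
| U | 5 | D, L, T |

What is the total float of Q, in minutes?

T→D→B = 10+8+8 = 26 sets the makespan at 26 minutes.
Longest path through Q: 25 minutes (earliest finish 22, latest finish 23).
So Q can slip 23 − 22 = 1 minute.

1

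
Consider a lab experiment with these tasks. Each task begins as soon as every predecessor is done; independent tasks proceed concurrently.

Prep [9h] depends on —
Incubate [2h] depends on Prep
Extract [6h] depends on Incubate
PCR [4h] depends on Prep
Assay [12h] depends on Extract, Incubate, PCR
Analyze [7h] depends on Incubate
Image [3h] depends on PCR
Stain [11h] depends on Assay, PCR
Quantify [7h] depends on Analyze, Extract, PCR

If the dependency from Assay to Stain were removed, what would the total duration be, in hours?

Before: longest chain Prep→Incubate→Extract→Assay→Stain = 9+2+6+12+11 = 40, finish 40.
Without Assay→Stain, Stain's earliest start moves from 29 to 13.
After: Prep→Incubate→Extract→Assay = 9+2+6+12 = 29 → 29 hours.

29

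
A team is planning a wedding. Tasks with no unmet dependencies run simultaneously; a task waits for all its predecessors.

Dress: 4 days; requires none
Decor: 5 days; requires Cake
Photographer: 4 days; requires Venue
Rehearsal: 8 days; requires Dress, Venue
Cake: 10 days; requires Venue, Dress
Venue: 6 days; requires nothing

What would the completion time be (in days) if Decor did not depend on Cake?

Original critical path: Venue→Cake→Decor = 6+10+5 = 21 ⇒ 21 days.
Without Cake→Decor, Decor's earliest start moves from 16 to 0.
The longest chain is now Venue→Cake = 6+10 = 16, so the job takes 16 days.

16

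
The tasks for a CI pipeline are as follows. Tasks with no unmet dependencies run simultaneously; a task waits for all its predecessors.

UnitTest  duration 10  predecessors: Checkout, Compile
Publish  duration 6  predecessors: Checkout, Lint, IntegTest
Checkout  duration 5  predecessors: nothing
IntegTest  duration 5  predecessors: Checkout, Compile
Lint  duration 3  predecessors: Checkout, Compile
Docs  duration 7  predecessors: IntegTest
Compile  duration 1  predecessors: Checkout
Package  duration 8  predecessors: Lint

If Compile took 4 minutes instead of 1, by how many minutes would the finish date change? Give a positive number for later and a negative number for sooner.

3

The binding path is Checkout→Compile→IntegTest→Docs = 5+1+5+7 = 18; finish at 18 minutes.
Since Compile is critical, the +3 change carries straight to that chain (now 21 minutes).
That remains the longest chain; total 21 minutes.
Change in finish: 21 − 18 = +3 minutes.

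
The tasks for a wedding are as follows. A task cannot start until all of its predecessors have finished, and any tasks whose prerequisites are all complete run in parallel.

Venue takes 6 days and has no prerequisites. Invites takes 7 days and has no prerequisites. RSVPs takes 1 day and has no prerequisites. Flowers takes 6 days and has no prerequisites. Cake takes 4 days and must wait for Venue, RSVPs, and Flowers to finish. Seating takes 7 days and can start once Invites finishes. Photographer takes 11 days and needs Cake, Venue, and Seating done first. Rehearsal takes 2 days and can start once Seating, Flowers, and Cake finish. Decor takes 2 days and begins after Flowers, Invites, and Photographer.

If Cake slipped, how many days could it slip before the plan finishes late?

4

Invites→Seating→Photographer→Decor = 7+7+11+2 = 27 sets the makespan at 27 days.
Longest path through Cake: 23 days (earliest finish 10, latest finish 14).
Slack of Cake = 10 − 6 = 4 days.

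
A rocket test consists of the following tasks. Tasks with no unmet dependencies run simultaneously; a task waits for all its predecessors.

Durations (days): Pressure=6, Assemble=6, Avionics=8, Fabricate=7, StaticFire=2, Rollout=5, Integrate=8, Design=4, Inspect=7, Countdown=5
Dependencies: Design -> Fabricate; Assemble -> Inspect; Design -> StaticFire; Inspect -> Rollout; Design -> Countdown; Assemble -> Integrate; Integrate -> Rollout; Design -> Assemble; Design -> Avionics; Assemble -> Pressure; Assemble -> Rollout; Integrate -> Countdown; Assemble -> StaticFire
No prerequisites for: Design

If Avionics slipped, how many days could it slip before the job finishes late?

Design→Assemble→Integrate→Rollout = 4+6+8+5 = 23 sets the makespan at 23 days.
Avionics finishes as early as 12 and must finish by 23.
Float = 23 − 12 = 11.

11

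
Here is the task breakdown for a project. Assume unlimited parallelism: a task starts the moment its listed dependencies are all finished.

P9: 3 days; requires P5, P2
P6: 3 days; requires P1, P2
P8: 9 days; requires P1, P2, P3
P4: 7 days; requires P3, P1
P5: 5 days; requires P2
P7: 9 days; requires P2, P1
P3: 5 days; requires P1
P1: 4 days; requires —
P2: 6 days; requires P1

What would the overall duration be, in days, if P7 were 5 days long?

Baseline: P1→P2→P7 = 4+6+9 = 19 → 19 days.
Since P7 is critical, the -4 change carries straight to that chain (now 15 days).
New critical path: P1→P2→P8 = 4+6+9 = 19 ⇒ 19 days.

19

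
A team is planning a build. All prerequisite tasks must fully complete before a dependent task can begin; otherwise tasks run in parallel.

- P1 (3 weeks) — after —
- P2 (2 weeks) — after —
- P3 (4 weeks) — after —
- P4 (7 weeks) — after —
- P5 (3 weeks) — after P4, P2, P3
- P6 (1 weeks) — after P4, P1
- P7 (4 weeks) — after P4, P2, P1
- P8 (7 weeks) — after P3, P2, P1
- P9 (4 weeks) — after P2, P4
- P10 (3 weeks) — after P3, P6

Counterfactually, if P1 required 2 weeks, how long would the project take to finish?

11

As given, the longest chain is P3→P8 = 4+7 = 11, so the finish is 11 weeks.
P1 is off the critical path — its longest chain is 10 weeks, giving 1 of slack.
That remains the longest chain; total 11 weeks.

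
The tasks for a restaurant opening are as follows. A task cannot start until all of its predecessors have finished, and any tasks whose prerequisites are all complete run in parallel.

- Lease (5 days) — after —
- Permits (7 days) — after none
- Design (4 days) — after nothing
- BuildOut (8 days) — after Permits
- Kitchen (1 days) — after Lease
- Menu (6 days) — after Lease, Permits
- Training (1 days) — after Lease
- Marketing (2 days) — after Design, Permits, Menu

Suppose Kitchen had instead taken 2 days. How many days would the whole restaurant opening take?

15

Actual critical path: Permits→BuildOut = 7+8 = 15 ⇒ 15 days.
The longest path through Kitchen is only 6 days, so Kitchen has float 9.
No other chain overtakes it, so the finish is 15 days.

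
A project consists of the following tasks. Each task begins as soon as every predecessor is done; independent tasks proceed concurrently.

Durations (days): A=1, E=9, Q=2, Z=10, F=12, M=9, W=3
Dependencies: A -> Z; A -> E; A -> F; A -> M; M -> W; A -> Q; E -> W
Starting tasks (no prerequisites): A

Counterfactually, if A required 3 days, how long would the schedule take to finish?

15

Critical path before the change: A→E→W = 1+9+3 = 13 giving 13 days.
A is on the critical path; changing it to 3 makes that path 15 days.
That remains the longest chain; total 15 days.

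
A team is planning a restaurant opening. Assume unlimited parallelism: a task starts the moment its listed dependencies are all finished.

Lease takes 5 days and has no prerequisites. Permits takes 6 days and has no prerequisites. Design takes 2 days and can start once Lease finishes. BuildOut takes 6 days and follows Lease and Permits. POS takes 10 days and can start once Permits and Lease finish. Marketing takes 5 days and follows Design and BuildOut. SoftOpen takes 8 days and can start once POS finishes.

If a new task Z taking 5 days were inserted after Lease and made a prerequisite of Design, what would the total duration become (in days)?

24

Originally the restaurant opening takes 24 days.
With Z inserted, Design now waits for max(Lease, Z).
New critical path: Permits→POS→SoftOpen = 6+10+8 = 24 ⇒ 24 days.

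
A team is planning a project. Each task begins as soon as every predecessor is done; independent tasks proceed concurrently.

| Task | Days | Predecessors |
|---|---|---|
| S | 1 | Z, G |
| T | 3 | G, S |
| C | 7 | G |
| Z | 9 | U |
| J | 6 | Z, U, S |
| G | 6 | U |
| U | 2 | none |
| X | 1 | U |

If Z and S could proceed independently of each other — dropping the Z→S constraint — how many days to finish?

Before: longest chain U→Z→S→J = 2+9+1+6 = 18, finish 18.
Without Z→S, S's earliest start moves from 11 to 8.
New critical path: U→Z→J = 2+9+6 = 17 ⇒ 17 days.

17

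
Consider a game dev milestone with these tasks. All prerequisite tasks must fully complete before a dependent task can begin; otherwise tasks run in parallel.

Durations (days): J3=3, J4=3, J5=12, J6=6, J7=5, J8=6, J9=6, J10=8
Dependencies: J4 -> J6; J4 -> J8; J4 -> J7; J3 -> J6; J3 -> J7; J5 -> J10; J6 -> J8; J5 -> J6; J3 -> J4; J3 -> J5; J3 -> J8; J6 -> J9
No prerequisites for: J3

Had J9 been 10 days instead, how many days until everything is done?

31

As given, the longest chain is J3→J5→J6→J9 = 3+12+6+6 = 27, so the finish is 27 days.
Since J9 is critical, the +4 change carries straight to that chain (now 31 days).
The critical path is still J3→J5→J6→J9; finish is now 31 days.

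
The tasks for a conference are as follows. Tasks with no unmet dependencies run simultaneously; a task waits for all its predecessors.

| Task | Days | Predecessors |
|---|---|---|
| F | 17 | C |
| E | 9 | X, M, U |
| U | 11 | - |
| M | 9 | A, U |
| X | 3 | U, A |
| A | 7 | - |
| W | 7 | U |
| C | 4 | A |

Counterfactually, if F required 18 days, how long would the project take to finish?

29

Critical path before the change: U→M→E = 11+9+9 = 29 giving 29 days.
F is off the critical path — its longest chain is 28 days, giving 1 of slack.
No other chain overtakes it, so the finish is 29 days.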